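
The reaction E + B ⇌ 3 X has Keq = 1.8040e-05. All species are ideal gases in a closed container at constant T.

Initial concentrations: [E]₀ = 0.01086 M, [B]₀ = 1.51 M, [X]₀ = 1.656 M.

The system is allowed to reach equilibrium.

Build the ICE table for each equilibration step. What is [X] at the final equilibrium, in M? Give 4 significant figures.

[X]_eq = 0.02737 M

Q₀ = 276.9 vs Keq = 1.8040e-05 ⇒ Q>K, reverse
Step 1:
                   E          B          X
  Initial    0.01086       1.51      1.656
  Change      0.5429     0.5429     -1.629
  Equil       0.5537      2.053    0.02737
  solve Keq expr → x = -0.5429; check Q = 1.8040e-05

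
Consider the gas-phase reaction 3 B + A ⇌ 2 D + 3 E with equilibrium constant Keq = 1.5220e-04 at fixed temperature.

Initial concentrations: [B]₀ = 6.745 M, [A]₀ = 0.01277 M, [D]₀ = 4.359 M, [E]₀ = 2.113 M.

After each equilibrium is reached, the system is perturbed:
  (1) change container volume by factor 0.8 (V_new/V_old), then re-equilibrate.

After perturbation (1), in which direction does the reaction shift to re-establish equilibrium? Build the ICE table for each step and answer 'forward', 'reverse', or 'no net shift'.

Q₀ = 45.74 vs Keq = 1.5220e-04 ⇒ Q>K, reverse
Step 1:
                   B          A          D          E
  Initial      6.745    0.01277      4.359      2.113
  Change       1.923      0.641     -1.282     -1.923
  Equil        8.668     0.6538      3.077     0.1899
  solve Keq expr → x = -0.641; check Q = 1.5220e-04
Then change container volume by factor 0.8 (V_new/V_old).
Step 2:
                   B          A          D          E
  Initial      10.84     0.8173      3.846     0.2373
  Change     0.01581   0.005271   -0.01054   -0.01581
  Equil        10.85     0.8225      3.836     0.2215
  solve Keq expr → x = -0.005271; check Q = 1.5220e-04

Direction: reverse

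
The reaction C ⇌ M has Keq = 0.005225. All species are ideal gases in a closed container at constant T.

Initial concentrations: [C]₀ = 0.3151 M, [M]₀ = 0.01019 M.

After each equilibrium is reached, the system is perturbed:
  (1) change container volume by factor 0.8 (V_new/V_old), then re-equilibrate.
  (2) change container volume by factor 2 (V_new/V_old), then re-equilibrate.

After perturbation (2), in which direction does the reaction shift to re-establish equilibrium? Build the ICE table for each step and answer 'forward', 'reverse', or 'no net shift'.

Q₀ = 0.03234 vs Keq = 0.005225 ⇒ Q>K, reverse
Step 1:
                   C          M
  I           0.3151    0.01019
  C         0.008499  -0.008499
  E           0.3236   0.001691
  solve Keq expr → x = -0.008499; check Q = 0.005225
Then change container volume by factor 0.8 (V_new/V_old).
Step 2:
                   C          M
  I           0.4045   0.002114
  C                0          0
  E           0.4045   0.002114
  solve Keq expr → x = 0; check Q = 0.005225
Then change container volume by factor 2 (V_new/V_old).
Step 3:
                   C          M
  I           0.2022   0.001057
  C                0          0
  E           0.2022   0.001057
  solve Keq expr → x = 0; check Q = 0.005225

Direction: no net shift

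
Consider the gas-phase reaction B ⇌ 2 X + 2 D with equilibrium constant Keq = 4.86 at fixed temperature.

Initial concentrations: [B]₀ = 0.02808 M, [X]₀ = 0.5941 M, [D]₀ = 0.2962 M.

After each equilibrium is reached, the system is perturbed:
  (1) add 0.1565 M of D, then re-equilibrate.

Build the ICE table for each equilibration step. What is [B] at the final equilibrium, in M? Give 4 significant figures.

Q₀ = 1.103 vs Keq = 4.86 ⇒ Q<K, forward
Step 1:
                  B         X         D
  I         0.02808    0.5941    0.2962
  C        -0.01891   0.03782   0.03782
  E        0.009168    0.6319     0.334
  solve Keq expr → x = 0.01891; check Q = 4.86
Then add 0.1565 M of D.
Step 2:
                  B         X         D
  I        0.009168    0.6319    0.4905
  C        0.008324  -0.01665  -0.01665
  E         0.01749    0.6153    0.4739
  solve Keq expr → x = -0.008324; check Q = 4.86

[B]_eq = 0.01749 M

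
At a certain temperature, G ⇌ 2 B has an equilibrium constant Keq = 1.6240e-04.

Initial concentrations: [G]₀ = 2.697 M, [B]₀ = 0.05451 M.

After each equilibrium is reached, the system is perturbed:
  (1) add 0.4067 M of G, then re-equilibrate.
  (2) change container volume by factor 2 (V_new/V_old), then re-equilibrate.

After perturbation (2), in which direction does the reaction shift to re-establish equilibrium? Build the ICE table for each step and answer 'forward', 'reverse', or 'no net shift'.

Q₀ = 0.001102 vs Keq = 1.6240e-04 ⇒ Q>K, reverse
Step 1:
                  G         B
  I           2.697   0.05451
  C         0.01676  -0.03352
  E           2.714   0.02099
  solve Keq expr → x = -0.01676; check Q = 1.6240e-04
Then add 0.4067 M of G.
Step 2:
                  G         B
  I            3.12   0.02099
  C       -7.5773e-04  0.001515
  E            3.12   0.02251
  solve Keq expr → x = 7.5773e-04; check Q = 1.6240e-04
Then change container volume by factor 2 (V_new/V_old).
Step 3:
                  G         B
  I            1.56   0.01125
  C       -0.002325   0.00465
  E           1.558    0.0159
  solve Keq expr → x = 0.002325; check Q = 1.6240e-04

Direction: forward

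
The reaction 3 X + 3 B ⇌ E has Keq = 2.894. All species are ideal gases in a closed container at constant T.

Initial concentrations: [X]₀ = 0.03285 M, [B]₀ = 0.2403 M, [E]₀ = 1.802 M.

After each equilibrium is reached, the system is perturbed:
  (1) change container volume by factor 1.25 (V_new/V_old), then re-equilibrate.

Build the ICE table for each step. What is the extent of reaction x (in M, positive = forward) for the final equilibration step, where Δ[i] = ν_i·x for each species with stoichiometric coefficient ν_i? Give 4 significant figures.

Q₀ = 3.6634e+06 vs Keq = 2.894 ⇒ Q>K, reverse
Step 1:
                    X           B           E
  init        0.03285      0.2403       1.802
  Δ            0.7701      0.7701     -0.2567
  eq           0.8029        1.01       1.545
  solve Keq expr → x = -0.2567; check Q = 2.894
Then change container volume by factor 1.25 (V_new/V_old).
Step 2:
                    X           B           E
  init         0.6424      0.8083       1.236
  Δ            0.1409      0.1409    -0.04697
  eq           0.7832      0.9492       1.189
  solve Keq expr → x = -0.04697; check Q = 2.894

x = -0.04697 M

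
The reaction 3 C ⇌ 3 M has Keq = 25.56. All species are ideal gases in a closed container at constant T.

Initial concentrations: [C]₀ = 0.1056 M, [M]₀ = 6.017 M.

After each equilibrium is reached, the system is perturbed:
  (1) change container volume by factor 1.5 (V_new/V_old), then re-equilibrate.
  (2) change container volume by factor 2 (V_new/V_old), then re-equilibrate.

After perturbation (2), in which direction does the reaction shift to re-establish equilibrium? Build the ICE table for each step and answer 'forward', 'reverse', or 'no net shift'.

Q₀ = 1.8499e+05 vs Keq = 25.56 ⇒ Q>K, reverse
Step 1:
                   C          M
  Initial     0.1056      6.017
  Change       1.446     -1.446
  Equil        1.552      4.571
  solve Keq expr → x = -0.482; check Q = 25.56
Then change container volume by factor 1.5 (V_new/V_old).
Step 2:
                   C          M
  Initial      1.034      3.047
  Change           0          0
  Equil        1.034      3.047
  solve Keq expr → x = 0; check Q = 25.56
Then change container volume by factor 2 (V_new/V_old).
Step 3:
                   C          M
  Initial     0.5172      1.524
  Change           0          0
  Equil       0.5172      1.524
  solve Keq expr → x = 0; check Q = 25.56

Direction: no net shift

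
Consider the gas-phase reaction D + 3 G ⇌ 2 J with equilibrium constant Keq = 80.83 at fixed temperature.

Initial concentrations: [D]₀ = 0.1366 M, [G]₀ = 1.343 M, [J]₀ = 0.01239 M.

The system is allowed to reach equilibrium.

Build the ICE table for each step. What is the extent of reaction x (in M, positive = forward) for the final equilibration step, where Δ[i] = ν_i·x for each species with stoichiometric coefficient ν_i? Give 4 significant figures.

x = 0.1354 M

Q₀ = 4.6394e-04 vs Keq = 80.83 ⇒ Q<K, forward
Step 1:
                   D          G          J
  I           0.1366      1.343    0.01239
  C          -0.1354    -0.4062     0.2708
  E         0.001207     0.9368     0.2832
  solve Keq expr → x = 0.1354; check Q = 80.83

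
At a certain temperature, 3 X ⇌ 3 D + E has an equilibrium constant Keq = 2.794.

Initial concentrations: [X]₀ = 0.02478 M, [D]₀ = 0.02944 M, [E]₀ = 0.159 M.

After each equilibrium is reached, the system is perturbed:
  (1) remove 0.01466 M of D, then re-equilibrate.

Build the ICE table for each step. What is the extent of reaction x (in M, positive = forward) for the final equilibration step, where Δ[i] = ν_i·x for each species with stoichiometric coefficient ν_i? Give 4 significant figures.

Q₀ = 0.2666 vs Keq = 2.794 ⇒ Q<K, forward
Step 1:
                   X          D          E
  I          0.02478    0.02944      0.159
  C        -0.009645   0.009645   0.003215
  E          0.01513    0.03909     0.1622
  solve Keq expr → x = 0.003215; check Q = 2.794
Then remove 0.01466 M of D.
Step 2:
                   X          D          E
  I          0.01513    0.02443     0.1622
  C         -0.00407    0.00407   0.001357
  E          0.01106     0.0285     0.1636
  solve Keq expr → x = 0.001357; check Q = 2.794

x = 0.001357 M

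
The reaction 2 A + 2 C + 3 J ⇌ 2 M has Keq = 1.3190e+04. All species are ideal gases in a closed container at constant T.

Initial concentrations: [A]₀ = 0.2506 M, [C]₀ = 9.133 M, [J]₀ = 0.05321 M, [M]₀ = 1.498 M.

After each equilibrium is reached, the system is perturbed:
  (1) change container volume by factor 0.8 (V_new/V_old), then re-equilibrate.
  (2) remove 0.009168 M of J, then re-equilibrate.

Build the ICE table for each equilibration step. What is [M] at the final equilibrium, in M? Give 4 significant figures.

[M]_eq = 1.891 M

Q₀ = 2844 vs Keq = 1.3190e+04 ⇒ Q<K, forward
Step 1:
                    A           C           J           M
  Initial      0.2506       9.133     0.05321       1.498
  Change     -0.01327    -0.01327     -0.0199     0.01327
  Equil        0.2373        9.12     0.03331       1.511
  solve Keq expr → x = 0.006633; check Q = 1.3190e+04
Then change container volume by factor 0.8 (V_new/V_old).
Step 2:
                    A           C           J           M
  Initial      0.2967        11.4     0.04164       1.889
  Change    -0.008195   -0.008195    -0.01229    0.008195
  Equil        0.2885       11.39     0.02935       1.897
  solve Keq expr → x = 0.004097; check Q = 1.3190e+04
Then remove 0.009168 M of J.
Step 3:
                    A           C           J           M
  Initial      0.2885       11.39     0.02018       1.897
  Change     0.005808    0.005808    0.008712   -0.005808
  Equil        0.2943        11.4     0.02889       1.891
  solve Keq expr → x = -0.002904; check Q = 1.3190e+04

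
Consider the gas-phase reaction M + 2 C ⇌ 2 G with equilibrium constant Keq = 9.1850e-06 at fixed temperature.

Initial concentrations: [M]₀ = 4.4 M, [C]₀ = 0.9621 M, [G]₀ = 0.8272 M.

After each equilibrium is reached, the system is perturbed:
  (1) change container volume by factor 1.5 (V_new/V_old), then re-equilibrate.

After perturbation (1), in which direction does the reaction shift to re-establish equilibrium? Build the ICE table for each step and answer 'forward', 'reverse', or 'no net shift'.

Q₀ = 0.168 vs Keq = 9.1850e-06 ⇒ Q>K, reverse
Step 1:
                  M         C         G
  Initial       4.4    0.9621    0.8272
  Change     0.4077    0.8154   -0.8154
  Equil       4.808     1.777   0.01181
  solve Keq expr → x = -0.4077; check Q = 9.1850e-06
Then change container volume by factor 1.5 (V_new/V_old).
Step 2:
                  M         C         G
  Initial     3.205     1.185  0.007875
  Change  7.1824e-04  0.001436 -0.001436
  Equil       3.206     1.186  0.006438
  solve Keq expr → x = -7.1824e-04; check Q = 9.1850e-06

Direction: reverse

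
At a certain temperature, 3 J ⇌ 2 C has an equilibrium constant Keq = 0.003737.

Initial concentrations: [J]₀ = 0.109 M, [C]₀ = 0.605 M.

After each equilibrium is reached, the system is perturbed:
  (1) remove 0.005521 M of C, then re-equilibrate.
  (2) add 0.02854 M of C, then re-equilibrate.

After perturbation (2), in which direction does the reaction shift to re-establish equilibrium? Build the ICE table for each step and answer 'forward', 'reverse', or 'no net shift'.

Direction: reverse

Q₀ = 282.6 vs Keq = 0.003737 ⇒ Q>K, reverse
Step 1:
                   J          C
  init         0.109      0.605
  Δ           0.8248    -0.5498
  eq          0.9338    0.05516
  solve Keq expr → x = -0.2749; check Q = 0.003737
Then remove 0.005521 M of C.
Step 2:
                   J          C
  init        0.9338    0.04964
  Δ        -0.007312   0.004874
  eq          0.9265    0.05451
  solve Keq expr → x = 0.002437; check Q = 0.003737
Then add 0.02854 M of C.
Step 3:
                   J          C
  init        0.9265    0.08305
  Δ          0.03776   -0.02517
  eq          0.9642    0.05788
  solve Keq expr → x = -0.01259; check Q = 0.003737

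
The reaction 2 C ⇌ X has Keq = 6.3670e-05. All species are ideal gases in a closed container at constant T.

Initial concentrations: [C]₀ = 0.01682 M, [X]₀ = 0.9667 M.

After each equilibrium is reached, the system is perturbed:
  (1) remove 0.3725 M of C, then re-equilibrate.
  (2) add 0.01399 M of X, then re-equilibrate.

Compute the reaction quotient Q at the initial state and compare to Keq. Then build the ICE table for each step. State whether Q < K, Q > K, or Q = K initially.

Q₀ = 3417 vs Keq = 6.3670e-05 ⇒ Q>K, reverse
Step 1:
                    C           X
  I           0.01682      0.9667
  C             1.933     -0.9665
  E              1.95  2.4204e-04
  solve Keq expr → x = -0.9665; check Q = 6.3670e-05
Then remove 0.3725 M of C.
Step 2:
                    C           X
  I             1.577  2.4204e-04
  C        1.6723e-04 -8.3616e-05
  E             1.577  1.5842e-04
  solve Keq expr → x = -8.3616e-05; check Q = 6.3670e-05
Then add 0.01399 M of X.
Step 3:
                    C           X
  I             1.577     0.01415
  C           0.02797    -0.01398
  E             1.605  1.6409e-04
  solve Keq expr → x = -0.01398; check Q = 6.3670e-05

Q₀ = 3417; Q > K (proceeds reverse)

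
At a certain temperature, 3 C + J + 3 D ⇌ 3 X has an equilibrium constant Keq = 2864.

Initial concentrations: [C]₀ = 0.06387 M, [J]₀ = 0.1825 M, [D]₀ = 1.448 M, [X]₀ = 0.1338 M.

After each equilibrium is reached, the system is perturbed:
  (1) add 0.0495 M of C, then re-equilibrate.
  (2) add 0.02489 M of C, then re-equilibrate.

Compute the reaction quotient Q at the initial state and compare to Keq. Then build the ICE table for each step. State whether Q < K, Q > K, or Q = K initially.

Q₀ = 16.59 vs Keq = 2864 ⇒ Q<K, forward
Step 1:
                    C           J           D           X
  I           0.06387      0.1825       1.448      0.1338
  C          -0.04733    -0.01578    -0.04733     0.04733
  E           0.01654      0.1667       1.401      0.1811
  solve Keq expr → x = 0.01578; check Q = 2864
Then add 0.0495 M of C.
Step 2:
                    C           J           D           X
  I           0.06604      0.1667       1.401      0.1811
  C          -0.04413    -0.01471    -0.04413     0.04413
  E           0.02191       0.152       1.357      0.2253
  solve Keq expr → x = 0.01471; check Q = 2864
Then add 0.02489 M of C.
Step 3:
                    C           J           D           X
  I            0.0468       0.152       1.357      0.2253
  C          -0.02195   -0.007318    -0.02195     0.02195
  E           0.02485      0.1447       1.335      0.2472
  solve Keq expr → x = 0.007318; check Q = 2864

Q₀ = 16.59; Q < K (proceeds forward)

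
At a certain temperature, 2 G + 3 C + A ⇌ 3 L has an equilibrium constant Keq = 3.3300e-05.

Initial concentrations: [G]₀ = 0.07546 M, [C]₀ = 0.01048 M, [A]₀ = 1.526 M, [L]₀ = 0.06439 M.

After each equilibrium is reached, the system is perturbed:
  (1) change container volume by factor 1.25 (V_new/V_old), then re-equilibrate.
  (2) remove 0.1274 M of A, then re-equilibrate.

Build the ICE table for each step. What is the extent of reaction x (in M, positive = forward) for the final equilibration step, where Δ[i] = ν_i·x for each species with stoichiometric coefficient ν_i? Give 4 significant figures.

Q₀ = 2.6692e+04 vs Keq = 3.3300e-05 ⇒ Q>K, reverse
Step 1:
                  G         C         A         L
  Initial   0.07546   0.01048     1.526   0.06439
  Change    0.04248   0.06373   0.02124  -0.06373
  Equil      0.1179   0.07421     1.547 6.6408e-04
  solve Keq expr → x = -0.02124; check Q = 3.3300e-05
Then change container volume by factor 1.25 (V_new/V_old).
Step 2:
                  G         C         A         L
  Initial   0.09436   0.05936     1.238 5.3127e-04
  Change  7.0190e-05 1.0528e-04 3.5095e-05 -1.0528e-04
  Equil     0.09443   0.05947     1.238 4.2598e-04
  solve Keq expr → x = -3.5095e-05; check Q = 3.3300e-05
Then remove 0.1274 M of A.
Step 3:
                  G         C         A         L
  Initial   0.09443   0.05947      1.11 4.2598e-04
  Change  1.0009e-05 1.5013e-05 5.0044e-06 -1.5013e-05
  Equil     0.09444   0.05949      1.11 4.1097e-04
  solve Keq expr → x = -5.0044e-06; check Q = 3.3300e-05

x = -5.0044e-06 M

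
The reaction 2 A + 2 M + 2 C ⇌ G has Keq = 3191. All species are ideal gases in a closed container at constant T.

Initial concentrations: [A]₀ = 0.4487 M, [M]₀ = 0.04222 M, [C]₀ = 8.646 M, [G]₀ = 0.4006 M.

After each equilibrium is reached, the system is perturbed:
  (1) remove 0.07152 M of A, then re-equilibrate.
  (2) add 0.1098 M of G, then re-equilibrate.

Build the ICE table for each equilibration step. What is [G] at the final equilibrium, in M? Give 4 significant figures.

Q₀ = 14.93 vs Keq = 3191 ⇒ Q<K, forward
Step 1:
                  A         M         C         G
  I          0.4487   0.04222     8.646    0.4006
  C        -0.03897  -0.03897  -0.03897   0.01948
  E          0.4097  0.003253     8.607    0.4201
  solve Keq expr → x = 0.01948; check Q = 3191
Then remove 0.07152 M of A.
Step 2:
                  A         M         C         G
  I          0.3382  0.003253     8.607    0.4201
  C       6.7821e-04 6.7821e-04 6.7821e-04 -3.3911e-04
  E          0.3389  0.003932     8.608    0.4197
  solve Keq expr → x = -3.3911e-04; check Q = 3191
Then add 0.1098 M of G.
Step 3:
                  A         M         C         G
  I          0.3389  0.003932     8.608    0.5295
  C       4.7696e-04 4.7696e-04 4.7696e-04 -2.3848e-04
  E          0.3394  0.004409     8.608    0.5293
  solve Keq expr → x = -2.3848e-04; check Q = 3191

[G]_eq = 0.5293 M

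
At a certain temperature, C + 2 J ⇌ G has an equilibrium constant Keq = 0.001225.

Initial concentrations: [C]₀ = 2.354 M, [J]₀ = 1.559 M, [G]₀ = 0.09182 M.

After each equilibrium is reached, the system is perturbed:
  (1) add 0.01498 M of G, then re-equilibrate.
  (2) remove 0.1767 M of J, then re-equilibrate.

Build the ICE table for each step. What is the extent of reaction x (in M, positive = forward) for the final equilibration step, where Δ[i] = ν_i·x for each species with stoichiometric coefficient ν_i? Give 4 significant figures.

x = -0.00173 M

Q₀ = 0.01605 vs Keq = 0.001225 ⇒ Q>K, reverse
Step 1:
                  C         J         G
  I           2.354     1.559   0.09182
  C         0.08294    0.1659  -0.08294
  E           2.437     1.725  0.008882
  solve Keq expr → x = -0.08294; check Q = 0.001225
Then add 0.01498 M of G.
Step 2:
                  C         J         G
  I           2.437     1.725   0.02386
  C         0.01462   0.02924  -0.01462
  E           2.452     1.754  0.009241
  solve Keq expr → x = -0.01462; check Q = 0.001225
Then remove 0.1767 M of J.
Step 3:
                  C         J         G
  I           2.452     1.577  0.009241
  C         0.00173   0.00346  -0.00173
  E           2.453     1.581  0.007511
  solve Keq expr → x = -0.00173; check Q = 0.001225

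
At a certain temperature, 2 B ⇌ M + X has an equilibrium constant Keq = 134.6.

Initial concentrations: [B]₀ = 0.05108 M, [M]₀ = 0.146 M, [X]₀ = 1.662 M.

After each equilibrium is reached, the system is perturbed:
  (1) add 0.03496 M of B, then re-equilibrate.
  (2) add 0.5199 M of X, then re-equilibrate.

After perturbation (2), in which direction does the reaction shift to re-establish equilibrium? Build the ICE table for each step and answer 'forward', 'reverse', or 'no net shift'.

Q₀ = 93 vs Keq = 134.6 ⇒ Q<K, forward
Step 1:
                  B         M         X
  I         0.05108     0.146     1.662
  C       -0.007992  0.003996  0.003996
  E         0.04309      0.15     1.666
  solve Keq expr → x = 0.003996; check Q = 134.6
Then add 0.03496 M of B.
Step 2:
                  B         M         X
  I         0.07805      0.15     1.666
  C        -0.03247   0.01623   0.01623
  E         0.04558    0.1662     1.682
  solve Keq expr → x = 0.01623; check Q = 134.6
Then add 0.5199 M of X.
Step 3:
                  B         M         X
  I         0.04558    0.1662     2.202
  C        0.006057 -0.003029 -0.003029
  E         0.05164    0.1632     2.199
  solve Keq expr → x = -0.003029; check Q = 134.6

Direction: reverse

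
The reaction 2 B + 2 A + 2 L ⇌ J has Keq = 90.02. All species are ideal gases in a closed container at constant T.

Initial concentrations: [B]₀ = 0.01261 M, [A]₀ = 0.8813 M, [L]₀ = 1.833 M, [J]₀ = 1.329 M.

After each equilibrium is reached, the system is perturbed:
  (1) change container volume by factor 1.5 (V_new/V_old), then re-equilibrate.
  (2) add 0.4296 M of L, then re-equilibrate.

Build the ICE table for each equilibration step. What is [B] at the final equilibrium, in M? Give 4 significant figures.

[B]_eq = 0.08462 M

Q₀ = 3203 vs Keq = 90.02 ⇒ Q>K, reverse
Step 1:
                  B         A         L         J
  init      0.01261    0.8813     1.833     1.329
  Δ         0.05537   0.05537   0.05537  -0.02768
  eq        0.06798    0.9367     1.888     1.301
  solve Keq expr → x = -0.02768; check Q = 90.02
Then change container volume by factor 1.5 (V_new/V_old).
Step 2:
                  B         A         L         J
  init      0.04532    0.6244     1.259    0.8675
  Δ         0.06121   0.06121   0.06121  -0.03061
  eq         0.1065    0.6857      1.32    0.8369
  solve Keq expr → x = -0.03061; check Q = 90.02
Then add 0.4296 M of L.
Step 3:
                  B         A         L         J
  init       0.1065    0.6857      1.75    0.8369
  Δ         -0.0219   -0.0219   -0.0219   0.01095
  eq        0.08462    0.6638     1.728    0.8479
  solve Keq expr → x = 0.01095; check Q = 90.02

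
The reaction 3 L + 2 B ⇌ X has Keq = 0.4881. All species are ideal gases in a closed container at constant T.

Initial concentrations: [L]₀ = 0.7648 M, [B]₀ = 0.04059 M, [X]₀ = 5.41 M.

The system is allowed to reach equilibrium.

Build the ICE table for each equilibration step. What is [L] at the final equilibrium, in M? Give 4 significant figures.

[L]_eq = 2.183 M

Q₀ = 7340 vs Keq = 0.4881 ⇒ Q>K, reverse
Step 1:
                  L         B         X
  I          0.7648   0.04059      5.41
  C           1.418    0.9455   -0.4727
  E           2.183    0.9861     4.937
  solve Keq expr → x = -0.4727; check Q = 0.4881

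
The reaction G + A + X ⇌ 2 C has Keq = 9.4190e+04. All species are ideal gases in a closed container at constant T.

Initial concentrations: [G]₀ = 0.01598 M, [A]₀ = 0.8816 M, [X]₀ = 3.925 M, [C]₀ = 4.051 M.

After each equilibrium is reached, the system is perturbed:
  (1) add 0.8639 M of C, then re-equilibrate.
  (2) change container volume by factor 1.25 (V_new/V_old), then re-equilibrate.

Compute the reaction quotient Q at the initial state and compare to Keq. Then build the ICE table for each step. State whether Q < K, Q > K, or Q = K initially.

Q₀ = 296.8 vs Keq = 9.4190e+04 ⇒ Q<K, forward
Step 1:
                  G         A         X         C
  init      0.01598    0.8816     3.925     4.051
  Δ        -0.01593  -0.01593  -0.01593   0.03186
  eq      5.2299e-05    0.8657     3.909     4.083
  solve Keq expr → x = 0.01593; check Q = 9.4190e+04
Then add 0.8639 M of C.
Step 2:
                  G         A         X         C
  init    5.2299e-05    0.8657     3.909     4.947
  Δ       2.4470e-05 2.4470e-05 2.4470e-05 -4.8939e-05
  eq      7.6769e-05    0.8657     3.909     4.947
  solve Keq expr → x = -2.4470e-05; check Q = 9.4190e+04
Then change container volume by factor 1.25 (V_new/V_old).
Step 3:
                  G         A         X         C
  init    6.1415e-05    0.6926     3.127     3.957
  Δ       1.5351e-05 1.5351e-05 1.5351e-05 -3.0701e-05
  eq      7.6766e-05    0.6926     3.127     3.957
  solve Keq expr → x = -1.5351e-05; check Q = 9.4190e+04

Q₀ = 296.8; Q < K (proceeds forward)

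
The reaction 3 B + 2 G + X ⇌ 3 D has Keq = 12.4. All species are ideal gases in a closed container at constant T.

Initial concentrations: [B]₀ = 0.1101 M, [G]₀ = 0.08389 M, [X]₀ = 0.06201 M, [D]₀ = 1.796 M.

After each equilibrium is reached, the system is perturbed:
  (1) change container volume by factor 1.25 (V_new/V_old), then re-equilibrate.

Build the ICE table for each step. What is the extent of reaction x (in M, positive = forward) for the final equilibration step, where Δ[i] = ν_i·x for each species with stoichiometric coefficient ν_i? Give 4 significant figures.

Q₀ = 9.9466e+06 vs Keq = 12.4 ⇒ Q>K, reverse
Step 1:
                    B           G           X           D
  Initial      0.1101     0.08389     0.06201       1.796
  Change       0.7822      0.5215      0.2607     -0.7822
  Equil        0.8923      0.6054      0.3227       1.014
  solve Keq expr → x = -0.2607; check Q = 12.4
Then change container volume by factor 1.25 (V_new/V_old).
Step 2:
                    B           G           X           D
  Initial      0.7138      0.4843      0.2582       0.811
  Change      0.05685      0.0379     0.01895    -0.05685
  Equil        0.7707      0.5222      0.2771      0.7542
  solve Keq expr → x = -0.01895; check Q = 12.4

x = -0.01895 M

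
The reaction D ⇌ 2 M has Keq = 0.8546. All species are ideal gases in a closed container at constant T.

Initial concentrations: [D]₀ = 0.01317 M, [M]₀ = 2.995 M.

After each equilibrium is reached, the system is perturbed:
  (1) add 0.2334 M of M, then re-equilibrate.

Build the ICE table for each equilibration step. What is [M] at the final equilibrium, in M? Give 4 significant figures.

Q₀ = 681.1 vs Keq = 0.8546 ⇒ Q>K, reverse
Step 1:
                   D          M
  I          0.01317      2.995
  C            1.026     -2.053
  E            1.039     0.9425
  solve Keq expr → x = -1.026; check Q = 0.8546
Then add 0.2334 M of M.
Step 2:
                   D          M
  I            1.039      1.176
  C          0.09552     -0.191
  E            1.135     0.9848
  solve Keq expr → x = -0.09552; check Q = 0.8546

[M]_eq = 0.9848 M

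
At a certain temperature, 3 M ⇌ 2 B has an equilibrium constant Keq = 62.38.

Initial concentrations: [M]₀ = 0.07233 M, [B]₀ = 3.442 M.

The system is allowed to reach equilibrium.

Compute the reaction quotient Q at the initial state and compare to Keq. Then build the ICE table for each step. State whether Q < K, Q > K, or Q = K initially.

Q₀ = 3.1309e+04; Q > K (proceeds reverse)

Q₀ = 3.1309e+04 vs Keq = 62.38 ⇒ Q>K, reverse
Step 1:
                   M          B
  I          0.07233      3.442
  C           0.4673    -0.3115
  E           0.5396       3.13
  solve Keq expr → x = -0.1558; check Q = 62.38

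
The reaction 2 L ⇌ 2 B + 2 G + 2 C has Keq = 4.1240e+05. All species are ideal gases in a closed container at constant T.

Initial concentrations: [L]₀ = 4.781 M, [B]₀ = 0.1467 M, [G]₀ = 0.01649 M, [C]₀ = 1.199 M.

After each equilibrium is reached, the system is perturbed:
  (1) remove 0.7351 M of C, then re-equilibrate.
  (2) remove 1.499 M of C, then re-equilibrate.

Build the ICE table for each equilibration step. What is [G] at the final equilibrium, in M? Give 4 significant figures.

Q₀ = 3.6805e-07 vs Keq = 4.1240e+05 ⇒ Q<K, forward
Step 1:
                  L         B         G         C
  Initial     4.781    0.1467   0.01649     1.199
  Change     -4.585     4.585     4.585     4.585
  Equil      0.1961     4.732     4.601     5.784
  solve Keq expr → x = 2.292; check Q = 4.1240e+05
Then remove 0.7351 M of C.
Step 2:
                  L         B         G         C
  Initial    0.1961     4.732     4.601     5.049
  Change    -0.0225    0.0225    0.0225    0.0225
  Equil      0.1736     4.754     4.624     5.071
  solve Keq expr → x = 0.01125; check Q = 4.1240e+05
Then remove 1.499 M of C.
Step 3:
                  L         B         G         C
  Initial    0.1736     4.754     4.624     3.572
  Change   -0.04719   0.04719   0.04719   0.04719
  Equil      0.1264     4.801     4.671     3.619
  solve Keq expr → x = 0.02359; check Q = 4.1240e+05

[G]_eq = 4.671 M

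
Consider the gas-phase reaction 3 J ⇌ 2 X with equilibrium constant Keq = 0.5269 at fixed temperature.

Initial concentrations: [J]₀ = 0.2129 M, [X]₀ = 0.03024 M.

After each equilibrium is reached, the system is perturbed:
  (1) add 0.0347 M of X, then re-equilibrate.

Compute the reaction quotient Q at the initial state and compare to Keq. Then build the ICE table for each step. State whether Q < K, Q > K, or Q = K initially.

Q₀ = 0.09476; Q < K (proceeds forward)

Q₀ = 0.09476 vs Keq = 0.5269 ⇒ Q<K, forward
Step 1:
                   J          X
  init        0.2129    0.03024
  Δ         -0.03579    0.02386
  eq          0.1771     0.0541
  solve Keq expr → x = 0.01193; check Q = 0.5269
Then add 0.0347 M of X.
Step 2:
                   J          X
  init        0.1771     0.0888
  Δ          0.03033   -0.02022
  eq          0.2074    0.06858
  solve Keq expr → x = -0.01011; check Q = 0.5269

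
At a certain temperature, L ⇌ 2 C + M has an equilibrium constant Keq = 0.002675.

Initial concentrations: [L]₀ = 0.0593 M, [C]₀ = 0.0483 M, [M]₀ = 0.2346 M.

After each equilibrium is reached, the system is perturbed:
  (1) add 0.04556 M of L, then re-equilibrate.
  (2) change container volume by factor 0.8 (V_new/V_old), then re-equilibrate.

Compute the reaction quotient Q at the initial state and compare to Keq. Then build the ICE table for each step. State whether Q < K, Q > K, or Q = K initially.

Q₀ = 0.009229; Q > K (proceeds reverse)

Q₀ = 0.009229 vs Keq = 0.002675 ⇒ Q>K, reverse
Step 1:
                   L          C          M
  Initial     0.0593     0.0483     0.2346
  Change    0.009811   -0.01962  -0.009811
  Equil      0.06911    0.02868     0.2248
  solve Keq expr → x = -0.009811; check Q = 0.002675
Then add 0.04556 M of L.
Step 2:
                   L          C          M
  Initial     0.1147    0.02868     0.2248
  Change   -0.003685    0.00737   0.003685
  Equil        0.111    0.03605     0.2285
  solve Keq expr → x = 0.003685; check Q = 0.002675
Then change container volume by factor 0.8 (V_new/V_old).
Step 3:
                   L          C          M
  Initial     0.1387    0.04506     0.2856
  Change    0.004108  -0.008216  -0.004108
  Equil       0.1428    0.03684     0.2815
  solve Keq expr → x = -0.004108; check Q = 0.002675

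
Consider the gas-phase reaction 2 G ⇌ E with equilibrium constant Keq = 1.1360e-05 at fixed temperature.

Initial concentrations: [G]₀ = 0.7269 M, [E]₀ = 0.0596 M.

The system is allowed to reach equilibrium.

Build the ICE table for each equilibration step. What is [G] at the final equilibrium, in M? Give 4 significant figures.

Q₀ = 0.1128 vs Keq = 1.1360e-05 ⇒ Q>K, reverse
Step 1:
                    G           E
  I            0.7269      0.0596
  C            0.1192    -0.05959
  E            0.8461  8.1321e-06
  solve Keq expr → x = -0.05959; check Q = 1.1360e-05

[G]_eq = 0.8461 M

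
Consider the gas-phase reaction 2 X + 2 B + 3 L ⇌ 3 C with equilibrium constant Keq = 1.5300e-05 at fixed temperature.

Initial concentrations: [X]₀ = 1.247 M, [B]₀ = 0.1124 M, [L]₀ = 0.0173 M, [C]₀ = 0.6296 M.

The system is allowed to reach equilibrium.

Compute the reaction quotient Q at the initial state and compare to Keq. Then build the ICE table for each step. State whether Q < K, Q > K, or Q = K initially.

Q₀ = 2.4535e+06; Q > K (proceeds reverse)

Q₀ = 2.4535e+06 vs Keq = 1.5300e-05 ⇒ Q>K, reverse
Step 1:
                  X         B         L         C
  Initial     1.247    0.1124    0.0173    0.6296
  Change     0.4102    0.4102    0.6153   -0.6153
  Equil       1.657    0.5226    0.6326   0.01427
  solve Keq expr → x = -0.2051; check Q = 1.5300e-05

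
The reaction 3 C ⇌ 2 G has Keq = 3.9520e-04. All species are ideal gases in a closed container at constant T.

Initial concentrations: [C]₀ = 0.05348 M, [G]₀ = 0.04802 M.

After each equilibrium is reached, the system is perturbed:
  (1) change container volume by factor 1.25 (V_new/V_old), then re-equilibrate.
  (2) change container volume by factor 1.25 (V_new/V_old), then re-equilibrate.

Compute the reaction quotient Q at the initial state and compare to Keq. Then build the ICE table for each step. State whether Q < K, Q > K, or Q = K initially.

Q₀ = 15.08; Q > K (proceeds reverse)

Q₀ = 15.08 vs Keq = 3.9520e-04 ⇒ Q>K, reverse
Step 1:
                  C         G
  init      0.05348   0.04802
  Δ         0.07072  -0.04715
  eq         0.1242 8.7019e-04
  solve Keq expr → x = -0.02357; check Q = 3.9520e-04
Then change container volume by factor 1.25 (V_new/V_old).
Step 2:
                  C         G
  init      0.09936 6.9615e-04
  Δ       1.0871e-04 -7.2473e-05
  eq        0.09947 6.2368e-04
  solve Keq expr → x = -3.6236e-05; check Q = 3.9520e-04
Then change container volume by factor 1.25 (V_new/V_old).
Step 3:
                  C         G
  init      0.07958 4.9895e-04
  Δ       7.8028e-05 -5.2019e-05
  eq        0.07966 4.4693e-04
  solve Keq expr → x = -2.6009e-05; check Q = 3.9520e-04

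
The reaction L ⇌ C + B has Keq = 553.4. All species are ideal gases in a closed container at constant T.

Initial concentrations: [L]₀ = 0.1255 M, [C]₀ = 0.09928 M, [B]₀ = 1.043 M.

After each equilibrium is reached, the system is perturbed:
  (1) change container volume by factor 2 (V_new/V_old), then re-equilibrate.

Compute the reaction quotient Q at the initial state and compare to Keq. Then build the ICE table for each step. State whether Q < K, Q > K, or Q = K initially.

Q₀ = 0.8251 vs Keq = 553.4 ⇒ Q<K, forward
Step 1:
                  L         C         B
  init       0.1255   0.09928     1.043
  Δ          -0.125     0.125     0.125
  eq      4.7343e-04    0.2243     1.168
  solve Keq expr → x = 0.125; check Q = 553.4
Then change container volume by factor 2 (V_new/V_old).
Step 2:
                  L         C         B
  init    2.3671e-04    0.1122     0.584
  Δ       -1.1821e-04 1.1821e-04 1.1821e-04
  eq      1.1851e-04    0.1123    0.5841
  solve Keq expr → x = 1.1821e-04; check Q = 553.4

Q₀ = 0.8251; Q < K (proceeds forward)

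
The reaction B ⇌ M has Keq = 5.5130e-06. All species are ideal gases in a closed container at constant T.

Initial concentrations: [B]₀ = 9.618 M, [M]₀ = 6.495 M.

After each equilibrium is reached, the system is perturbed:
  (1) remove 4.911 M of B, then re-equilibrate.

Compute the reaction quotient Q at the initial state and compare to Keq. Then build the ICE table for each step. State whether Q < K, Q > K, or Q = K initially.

Q₀ = 0.6753 vs Keq = 5.5130e-06 ⇒ Q>K, reverse
Step 1:
                   B          M
  init         9.618      6.495
  Δ            6.495     -6.495
  eq           16.11 8.8830e-05
  solve Keq expr → x = -6.495; check Q = 5.5130e-06
Then remove 4.911 M of B.
Step 2:
                   B          M
  init          11.2 8.8830e-05
  Δ       2.7074e-05 -2.7074e-05
  eq            11.2 6.1756e-05
  solve Keq expr → x = -2.7074e-05; check Q = 5.5130e-06

Q₀ = 0.6753; Q > K (proceeds reverse)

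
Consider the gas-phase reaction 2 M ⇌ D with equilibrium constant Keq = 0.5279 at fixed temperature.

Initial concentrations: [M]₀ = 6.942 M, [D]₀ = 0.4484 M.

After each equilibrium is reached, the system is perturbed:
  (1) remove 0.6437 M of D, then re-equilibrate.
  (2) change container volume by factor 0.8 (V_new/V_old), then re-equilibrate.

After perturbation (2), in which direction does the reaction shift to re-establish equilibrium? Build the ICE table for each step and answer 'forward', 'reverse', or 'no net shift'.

Direction: forward

Q₀ = 0.009305 vs Keq = 0.5279 ⇒ Q<K, forward
Step 1:
                   M          D
  Initial      6.942     0.4484
  Change       -4.65      2.325
  Equil        2.292      2.773
  solve Keq expr → x = 2.325; check Q = 0.5279
Then remove 0.6437 M of D.
Step 2:
                   M          D
  Initial      2.292       2.13
  Change       -0.23      0.115
  Equil        2.062      2.245
  solve Keq expr → x = 0.115; check Q = 0.5279
Then change container volume by factor 0.8 (V_new/V_old).
Step 3:
                   M          D
  Initial      2.578      2.806
  Change     -0.2261     0.1131
  Equil        2.351      2.919
  solve Keq expr → x = 0.1131; check Q = 0.5279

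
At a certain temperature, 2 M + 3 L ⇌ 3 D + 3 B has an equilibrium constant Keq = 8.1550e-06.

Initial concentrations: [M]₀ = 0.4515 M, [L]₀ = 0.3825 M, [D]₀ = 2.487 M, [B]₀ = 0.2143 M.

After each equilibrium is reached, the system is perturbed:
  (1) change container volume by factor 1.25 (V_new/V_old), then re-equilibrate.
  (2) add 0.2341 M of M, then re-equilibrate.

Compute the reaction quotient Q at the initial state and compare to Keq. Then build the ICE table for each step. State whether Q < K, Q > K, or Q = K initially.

Q₀ = 13.27 vs Keq = 8.1550e-06 ⇒ Q>K, reverse
Step 1:
                   M          L          D          B
  init        0.4515     0.3825      2.487     0.2143
  Δ           0.1404     0.2106    -0.2106    -0.2106
  eq          0.5919     0.5931      2.276   0.003697
  solve Keq expr → x = -0.0702; check Q = 8.1550e-06
Then change container volume by factor 1.25 (V_new/V_old).
Step 2:
                   M          L          D          B
  init        0.4735     0.4745      1.821   0.002958
  Δ       -1.5053e-04 -2.2580e-04 2.2580e-04 2.2580e-04
  eq          0.4734     0.4743      1.821   0.003183
  solve Keq expr → x = 7.5265e-05; check Q = 8.1550e-06
Then add 0.2341 M of M.
Step 3:
                   M          L          D          B
  init        0.7075     0.4743      1.821   0.003183
  Δ       -6.4316e-04 -9.6474e-04 9.6474e-04 9.6474e-04
  eq          0.7068     0.4733      1.822   0.004148
  solve Keq expr → x = 3.2158e-04; check Q = 8.1550e-06

Q₀ = 13.27; Q > K (proceeds reverse)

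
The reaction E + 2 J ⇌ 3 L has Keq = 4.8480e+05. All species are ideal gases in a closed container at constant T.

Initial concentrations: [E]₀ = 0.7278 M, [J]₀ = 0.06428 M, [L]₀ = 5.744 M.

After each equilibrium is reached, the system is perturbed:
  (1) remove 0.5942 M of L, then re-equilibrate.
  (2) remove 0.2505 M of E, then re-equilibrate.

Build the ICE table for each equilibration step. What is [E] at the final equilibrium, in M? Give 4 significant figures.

[E]_eq = 0.4578 M

Q₀ = 6.3020e+04 vs Keq = 4.8480e+05 ⇒ Q<K, forward
Step 1:
                   E          J          L
  Initial     0.7278    0.06428      5.744
  Change     -0.0202    -0.0404     0.0606
  Equil       0.7076    0.02388      5.805
  solve Keq expr → x = 0.0202; check Q = 4.8480e+05
Then remove 0.5942 M of L.
Step 2:
                   E          J          L
  Initial     0.7076    0.02388       5.21
  Change   -0.001757  -0.003515   0.005272
  Equil       0.7058    0.02036      5.216
  solve Keq expr → x = 0.001757; check Q = 4.8480e+05
Then remove 0.2505 M of E.
Step 3:
                   E          J          L
  Initial     0.4553    0.02036      5.216
  Change    0.002435   0.004869  -0.007304
  Equil       0.4578    0.02523      5.208
  solve Keq expr → x = -0.002435; check Q = 4.8480e+05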